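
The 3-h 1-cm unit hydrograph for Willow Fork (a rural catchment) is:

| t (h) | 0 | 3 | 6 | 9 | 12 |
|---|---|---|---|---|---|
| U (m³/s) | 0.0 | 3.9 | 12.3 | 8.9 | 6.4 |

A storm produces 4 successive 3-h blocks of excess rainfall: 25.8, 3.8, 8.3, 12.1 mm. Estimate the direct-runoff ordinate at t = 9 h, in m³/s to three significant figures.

By discrete convolution, Q_j = Σ (P_i / 10 mm) · U_{j−i}.
At t = 9 h (j=3): Q = (25.8/10)·8.9 + (3.8/10)·12.3 + (8.3/10)·3.9 + (12.1/10)·0.0 = 30.9 m³/s.

Q ≈ 30.9 m³/s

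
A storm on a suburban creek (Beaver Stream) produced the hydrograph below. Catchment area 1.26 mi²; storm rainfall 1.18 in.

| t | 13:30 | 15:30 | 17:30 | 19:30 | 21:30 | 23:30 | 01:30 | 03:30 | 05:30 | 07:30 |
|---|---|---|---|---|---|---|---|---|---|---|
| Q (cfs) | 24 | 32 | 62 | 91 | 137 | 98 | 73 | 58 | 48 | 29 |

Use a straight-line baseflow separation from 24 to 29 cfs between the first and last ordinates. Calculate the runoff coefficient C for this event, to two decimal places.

C ≈ 0.81

ΣQ_DR = 387.0 cfs; V = ΣQ_DR·Δt = 2.786 × 10^6 ft³.
Runoff depth d = V / A = 0.9519 in.
C = d / P = 0.9519 / 1.18 = 0.81.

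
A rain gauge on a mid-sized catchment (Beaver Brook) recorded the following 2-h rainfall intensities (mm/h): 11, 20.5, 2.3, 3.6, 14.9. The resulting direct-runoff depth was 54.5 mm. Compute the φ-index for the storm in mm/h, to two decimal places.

φ ≈ 6.38 mm/h

Only the 3 blocks with intensity above φ contribute runoff: 11, 20.5, 14.9 mm/h.
Σ(I−φ)·Δt = d  ⇒  (11+20.5+14.9 − 3φ)·2 = 54.5
φ = (46.40 − 54.5/2) / 3 = 6.38 mm/h.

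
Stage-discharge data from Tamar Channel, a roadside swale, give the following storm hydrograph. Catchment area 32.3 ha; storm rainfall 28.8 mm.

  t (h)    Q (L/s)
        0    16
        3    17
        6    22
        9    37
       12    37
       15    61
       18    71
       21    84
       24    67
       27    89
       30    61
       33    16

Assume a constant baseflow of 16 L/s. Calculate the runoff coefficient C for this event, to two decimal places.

ΣQ_DR = 386.0 L/s; V = ΣQ_DR·Δt = 4.169 × 10^6 L.
Runoff depth d = V / A = 12.91 mm.
C = d / P = 12.91 / 28.8 = 0.45.

C ≈ 0.45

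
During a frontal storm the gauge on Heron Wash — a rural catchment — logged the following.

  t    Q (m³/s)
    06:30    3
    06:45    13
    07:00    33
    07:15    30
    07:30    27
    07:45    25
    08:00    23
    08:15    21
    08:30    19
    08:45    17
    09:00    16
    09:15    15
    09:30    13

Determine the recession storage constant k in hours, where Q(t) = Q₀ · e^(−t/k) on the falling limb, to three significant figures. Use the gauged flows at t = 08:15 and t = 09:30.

k ≈ 2.61 h

On the falling limb, Q drops from 21 to 13 m³/s between t = 08:15 and t = 09:30 (Δt = 1.25 h).
k = −Δt / ln(Q₂/Q₁) = −1.25 / ln(13/21) = 2.61 h.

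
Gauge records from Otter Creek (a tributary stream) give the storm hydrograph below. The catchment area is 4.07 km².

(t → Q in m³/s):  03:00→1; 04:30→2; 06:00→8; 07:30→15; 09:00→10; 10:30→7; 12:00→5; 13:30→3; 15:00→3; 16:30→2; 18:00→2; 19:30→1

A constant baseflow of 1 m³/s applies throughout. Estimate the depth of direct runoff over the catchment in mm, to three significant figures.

Direct runoff: 0.0, 1.0, 7.0, 14.0, 9.0, 6.0, 4.0, 2.0, 2.0, 1.0, 1.0, 0.0 m³/s; ΣQ_DR = 47.00 m³/s.
V = ΣQ_DR · Δt = 47.00 × 5400 s = 2.538 × 10^5 m³.
Over A = 4.07 km², depth = V / A = 62.4 mm.

d ≈ 62.4 mm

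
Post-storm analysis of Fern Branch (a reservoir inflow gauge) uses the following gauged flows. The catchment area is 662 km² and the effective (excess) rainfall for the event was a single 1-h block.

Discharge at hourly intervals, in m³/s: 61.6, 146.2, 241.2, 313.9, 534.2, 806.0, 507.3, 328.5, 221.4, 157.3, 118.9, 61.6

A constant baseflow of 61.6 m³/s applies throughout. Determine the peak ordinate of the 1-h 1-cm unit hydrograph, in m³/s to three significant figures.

Direct runoff: 0.0, 84.6, 179.6, 252.3, 472.6, 744.4, 445.7, 266.9, 159.8, 95.7, 57.3, 0.0 m³/s; ΣQ_DR = 2759 m³/s, peak = 744.4 m³/s.
Runoff depth d = ΣQ_DR·Δt / A = 2759 × 3600 / (662 km²) = 15.00 mm.
The 1-cm UH is the DRH scaled by (10 mm)/d, so U_p = 744.4 × 10/15.00 = 496 m³/s.

U_p ≈ 496 m³/s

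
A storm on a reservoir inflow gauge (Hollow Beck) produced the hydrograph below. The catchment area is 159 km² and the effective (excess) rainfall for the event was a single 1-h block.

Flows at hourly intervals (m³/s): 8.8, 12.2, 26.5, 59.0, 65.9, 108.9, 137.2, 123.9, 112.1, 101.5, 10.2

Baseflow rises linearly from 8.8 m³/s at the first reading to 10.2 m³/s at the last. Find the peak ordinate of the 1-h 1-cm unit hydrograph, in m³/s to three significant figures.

U_p ≈ 85.1 m³/s

Direct runoff: 0.00, 3.26, 17.42, 49.78, 56.54, 99.40, 127.56, 114.12, 102.18, 91.44, 0.00 m³/s; ΣQ_DR = 661.7 m³/s, peak = 127.56 m³/s.
Runoff depth d = ΣQ_DR·Δt / A = 661.7 × 3600 / (159 km²) = 14.98 mm.
The 1-cm UH is the DRH scaled by (10 mm)/d, so U_p = 127.56 × 10/14.98 = 85.1 m³/s.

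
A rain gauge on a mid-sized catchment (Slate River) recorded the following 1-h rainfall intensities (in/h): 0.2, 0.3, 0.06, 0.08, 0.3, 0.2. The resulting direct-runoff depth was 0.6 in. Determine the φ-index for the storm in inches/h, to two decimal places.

Only the 4 blocks with intensity above φ contribute runoff: 0.2, 0.3, 0.3, 0.2 in/h.
Σ(I−φ)·Δt = d  ⇒  (0.2+0.3+0.3+0.2 − 4φ)·1 = 0.6
φ = (1.000 − 0.6/1) / 4 = 0.10 in/h.

φ ≈ 0.10 in/h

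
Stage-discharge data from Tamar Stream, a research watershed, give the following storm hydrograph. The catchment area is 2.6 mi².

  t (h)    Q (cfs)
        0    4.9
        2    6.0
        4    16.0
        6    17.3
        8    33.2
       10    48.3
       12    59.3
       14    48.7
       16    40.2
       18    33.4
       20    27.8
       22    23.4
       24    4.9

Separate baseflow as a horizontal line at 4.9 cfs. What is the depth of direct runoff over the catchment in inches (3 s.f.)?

d ≈ 0.357 in

Direct runoff: 0.0, 1.1, 11.1, 12.4, 28.3, 43.4, 54.4, 43.8, 35.3, 28.5, 22.9, 18.5, 0.0 cfs; ΣQ_DR = 299.7 cfs.
V = ΣQ_DR · Δt = 299.7 × 7200 s = 2.158 × 10^6 ft³.
Over A = 2.6 mi², depth = V / A = 0.357 in.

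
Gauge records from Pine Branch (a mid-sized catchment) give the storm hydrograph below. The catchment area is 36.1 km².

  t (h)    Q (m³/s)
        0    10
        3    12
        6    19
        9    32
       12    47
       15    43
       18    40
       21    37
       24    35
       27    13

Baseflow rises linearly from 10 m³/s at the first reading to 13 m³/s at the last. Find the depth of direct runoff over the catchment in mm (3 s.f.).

Direct runoff: 0.00, 1.67, 8.33, 21.00, 35.67, 31.33, 28.00, 24.67, 22.33, 0.00 m³/s; ΣQ_DR = 173.0 m³/s.
V = ΣQ_DR · Δt = 173.0 × 10800 s = 1.868 × 10^6 m³.
Over A = 36.1 km², depth = V / A = 51.8 mm.

d ≈ 51.8 mm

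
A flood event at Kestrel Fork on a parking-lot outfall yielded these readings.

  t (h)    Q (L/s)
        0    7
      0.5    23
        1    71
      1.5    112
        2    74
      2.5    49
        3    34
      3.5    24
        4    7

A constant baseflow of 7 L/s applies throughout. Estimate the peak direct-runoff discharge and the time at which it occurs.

Q_p = 105.0 L/s at t = 1.5 h

Subtracting baseflow gives direct-runoff ordinates: 0.0, 16.0, 64.0, 105.0, 67.0, 42.0, 27.0, 17.0, 0.0 L/s.
The maximum is 105.0 L/s, occurring at the reading for t = 1.5 h.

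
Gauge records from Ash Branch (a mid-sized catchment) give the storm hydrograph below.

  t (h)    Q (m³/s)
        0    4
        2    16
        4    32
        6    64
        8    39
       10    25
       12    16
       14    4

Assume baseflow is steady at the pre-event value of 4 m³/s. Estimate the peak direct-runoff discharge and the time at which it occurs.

Subtracting baseflow gives direct-runoff ordinates: 0.0, 12.0, 28.0, 60.0, 35.0, 21.0, 12.0, 0.0 m³/s.
The maximum is 60.0 m³/s, occurring at the reading for t = 6 h.

Q_p = 60.0 m³/s at t = 6 h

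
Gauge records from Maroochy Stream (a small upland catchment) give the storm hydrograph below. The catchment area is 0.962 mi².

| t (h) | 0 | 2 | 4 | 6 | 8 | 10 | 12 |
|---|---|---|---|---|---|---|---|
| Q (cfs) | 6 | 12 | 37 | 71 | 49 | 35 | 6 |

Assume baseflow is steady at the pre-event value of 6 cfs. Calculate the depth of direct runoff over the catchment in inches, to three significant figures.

Direct runoff: 0.0, 6.0, 31.0, 65.0, 43.0, 29.0, 0.0 cfs; ΣQ_DR = 174.0 cfs.
V = ΣQ_DR · Δt = 174.0 × 7200 s = 1.253 × 10^6 ft³.
Over A = 0.962 mi², depth = V / A = 0.561 in.

d ≈ 0.561 in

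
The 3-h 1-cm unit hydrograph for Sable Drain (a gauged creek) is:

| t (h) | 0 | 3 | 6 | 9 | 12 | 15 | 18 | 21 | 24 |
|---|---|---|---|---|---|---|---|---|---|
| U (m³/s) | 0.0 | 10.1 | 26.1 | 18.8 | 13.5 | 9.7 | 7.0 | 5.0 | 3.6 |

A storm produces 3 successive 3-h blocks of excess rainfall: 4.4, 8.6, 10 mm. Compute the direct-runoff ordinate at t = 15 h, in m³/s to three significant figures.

By discrete convolution, Q_j = Σ (P_i / 10 mm) · U_{j−i}.
At t = 15 h (j=5): Q = (4.4/10)·9.7 + (8.6/10)·13.5 + (10/10)·18.8 = 34.7 m³/s.

Q ≈ 34.7 m³/s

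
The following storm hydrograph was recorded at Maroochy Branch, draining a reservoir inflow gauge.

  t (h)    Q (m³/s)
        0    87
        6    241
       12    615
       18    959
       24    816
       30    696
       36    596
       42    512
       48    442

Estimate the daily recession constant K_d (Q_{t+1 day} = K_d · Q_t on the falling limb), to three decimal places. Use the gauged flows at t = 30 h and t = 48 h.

K_d ≈ 0.546

Between t = 30 h and t = 48 h the flow falls from 696 to 442 m³/s over 3×6 h = 18 h.
Per-interval ratio K = (442/696)^(1/3) = 0.8595; K_d = K^(24/6) = 0.546.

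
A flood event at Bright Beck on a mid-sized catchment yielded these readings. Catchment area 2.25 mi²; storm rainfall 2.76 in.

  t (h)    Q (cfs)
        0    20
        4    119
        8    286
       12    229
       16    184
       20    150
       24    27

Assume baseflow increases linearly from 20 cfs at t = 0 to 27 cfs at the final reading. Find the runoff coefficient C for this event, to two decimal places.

ΣQ_DR = 850.5 cfs; V = ΣQ_DR·Δt = 1.225 × 10^7 ft³.
Runoff depth d = V / A = 2.343 in.
C = d / P = 2.343 / 2.76 = 0.85.

C ≈ 0.85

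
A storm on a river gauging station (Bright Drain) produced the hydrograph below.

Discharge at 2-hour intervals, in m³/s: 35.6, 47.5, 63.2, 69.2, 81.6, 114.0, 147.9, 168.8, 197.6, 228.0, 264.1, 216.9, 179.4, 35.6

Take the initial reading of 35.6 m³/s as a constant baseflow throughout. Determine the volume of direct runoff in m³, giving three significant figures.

Direct-runoff ordinates (Q − Q_b): 0.0, 11.9, 27.6, 33.6, 46.0, 78.4, 112.3, 133.2, 162.0, 192.4, 228.5, 181.3, 143.8, 0.0 m³/s.
ΣQ_DR = 1351 m³/s.
With Δt = 2 h = 7200 s, V = ΣQ_DR · Δt = 1351 × 7200 = 9.73 × 10^6 m³.

V ≈ 9.73 × 10^6 m³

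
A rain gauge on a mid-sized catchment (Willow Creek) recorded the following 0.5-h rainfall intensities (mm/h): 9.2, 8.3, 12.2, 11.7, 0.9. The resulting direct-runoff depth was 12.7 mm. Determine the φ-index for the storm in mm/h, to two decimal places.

Only the 4 blocks with intensity above φ contribute runoff: 9.2, 8.3, 12.2, 11.7 mm/h.
Σ(I−φ)·Δt = d  ⇒  (9.2+8.3+12.2+11.7 − 4φ)·0.5 = 12.7
φ = (41.40 − 12.7/0.5) / 4 = 4.00 mm/h.

φ ≈ 4.00 mm/h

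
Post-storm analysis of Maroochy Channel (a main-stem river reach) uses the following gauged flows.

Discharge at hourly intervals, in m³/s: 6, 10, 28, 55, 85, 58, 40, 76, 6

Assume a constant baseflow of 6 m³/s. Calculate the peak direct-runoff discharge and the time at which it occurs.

Q_p = 79.0 m³/s at t = 4 h

Subtracting baseflow gives direct-runoff ordinates: 0.0, 4.0, 22.0, 49.0, 79.0, 52.0, 34.0, 70.0, 0.0 m³/s.
The maximum is 79.0 m³/s, occurring at the reading for t = 4 h.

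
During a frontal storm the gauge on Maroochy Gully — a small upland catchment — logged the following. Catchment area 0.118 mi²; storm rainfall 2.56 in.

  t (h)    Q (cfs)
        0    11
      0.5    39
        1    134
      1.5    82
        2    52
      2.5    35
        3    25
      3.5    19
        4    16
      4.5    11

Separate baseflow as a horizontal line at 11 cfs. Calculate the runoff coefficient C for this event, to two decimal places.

ΣQ_DR = 314.0 cfs; V = ΣQ_DR·Δt = 5.652 × 10^5 ft³.
Runoff depth d = V / A = 2.062 in.
C = d / P = 2.062 / 2.56 = 0.81.

C ≈ 0.81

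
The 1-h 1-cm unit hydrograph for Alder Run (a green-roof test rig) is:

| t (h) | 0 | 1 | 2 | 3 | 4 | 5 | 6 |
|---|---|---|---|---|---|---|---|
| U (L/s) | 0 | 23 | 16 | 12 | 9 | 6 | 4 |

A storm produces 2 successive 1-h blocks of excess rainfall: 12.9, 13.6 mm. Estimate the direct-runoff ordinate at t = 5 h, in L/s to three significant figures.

Q ≈ 20.0 L/s

By discrete convolution, Q_j = Σ (P_i / 10 mm) · U_{j−i}.
At t = 5 h (j=5): Q = (12.9/10)·6 + (13.6/10)·9 = 20.0 L/s.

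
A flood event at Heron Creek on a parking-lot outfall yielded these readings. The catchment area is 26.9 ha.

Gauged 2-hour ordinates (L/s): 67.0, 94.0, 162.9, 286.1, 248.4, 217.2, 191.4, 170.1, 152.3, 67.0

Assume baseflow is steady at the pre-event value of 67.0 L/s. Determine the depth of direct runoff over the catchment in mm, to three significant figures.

d ≈ 26.4 mm

Direct runoff: 0.0, 27.0, 95.9, 219.1, 181.4, 150.2, 124.4, 103.1, 85.3, 0.0 L/s; ΣQ_DR = 986.4 L/s.
V = ΣQ_DR · Δt = 986.4 × 7200 s = 7.102 × 10^6 L.
Over A = 26.9 ha, depth = V / A = 26.4 mm.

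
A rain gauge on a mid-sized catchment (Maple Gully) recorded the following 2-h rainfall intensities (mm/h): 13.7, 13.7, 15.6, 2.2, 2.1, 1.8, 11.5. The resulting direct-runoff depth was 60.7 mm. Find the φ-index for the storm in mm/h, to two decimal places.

Only the 4 blocks with intensity above φ contribute runoff: 13.7, 13.7, 15.6, 11.5 mm/h.
Σ(I−φ)·Δt = d  ⇒  (13.7+13.7+15.6+11.5 − 4φ)·2 = 60.7
φ = (54.50 − 60.7/2) / 4 = 6.04 mm/h.

φ ≈ 6.04 mm/h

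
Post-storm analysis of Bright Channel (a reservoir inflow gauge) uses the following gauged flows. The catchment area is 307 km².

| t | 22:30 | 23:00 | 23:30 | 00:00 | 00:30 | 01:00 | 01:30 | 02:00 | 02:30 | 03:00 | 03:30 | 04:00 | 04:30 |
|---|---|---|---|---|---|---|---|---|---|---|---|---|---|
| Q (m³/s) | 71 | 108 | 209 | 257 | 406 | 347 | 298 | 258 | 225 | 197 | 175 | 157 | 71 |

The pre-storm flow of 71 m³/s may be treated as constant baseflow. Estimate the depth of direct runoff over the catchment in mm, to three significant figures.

d ≈ 10.9 mm

Direct runoff: 0.0, 37.0, 138.0, 186.0, 335.0, 276.0, 227.0, 187.0, 154.0, 126.0, 104.0, 86.0, 0.0 m³/s; ΣQ_DR = 1856 m³/s.
V = ΣQ_DR · Δt = 1856 × 1800 s = 3.341 × 10^6 m³.
Over A = 307 km², depth = V / A = 10.9 mm.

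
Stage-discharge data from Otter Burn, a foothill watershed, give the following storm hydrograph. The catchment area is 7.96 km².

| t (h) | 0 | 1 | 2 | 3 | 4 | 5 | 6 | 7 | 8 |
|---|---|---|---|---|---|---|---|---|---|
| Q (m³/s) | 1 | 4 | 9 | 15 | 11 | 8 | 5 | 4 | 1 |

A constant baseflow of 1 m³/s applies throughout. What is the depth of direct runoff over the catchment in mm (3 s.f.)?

d ≈ 22.2 mm

Direct runoff: 0.0, 3.0, 8.0, 14.0, 10.0, 7.0, 4.0, 3.0, 0.0 m³/s; ΣQ_DR = 49.00 m³/s.
V = ΣQ_DR · Δt = 49.00 × 3600 s = 1.764 × 10^5 m³.
Over A = 7.96 km², depth = V / A = 22.2 mm.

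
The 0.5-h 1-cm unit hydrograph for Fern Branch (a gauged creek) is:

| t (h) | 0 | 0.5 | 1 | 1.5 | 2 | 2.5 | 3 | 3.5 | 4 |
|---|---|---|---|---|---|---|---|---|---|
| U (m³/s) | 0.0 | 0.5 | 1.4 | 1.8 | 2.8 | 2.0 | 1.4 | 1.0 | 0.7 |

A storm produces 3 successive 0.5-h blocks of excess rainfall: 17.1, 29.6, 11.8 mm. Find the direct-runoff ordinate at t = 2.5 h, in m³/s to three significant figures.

Q ≈ 13.8 m³/s

By discrete convolution, Q_j = Σ (P_i / 10 mm) · U_{j−i}.
At t = 2.5 h (j=5): Q = (17.1/10)·2.0 + (29.6/10)·2.8 + (11.8/10)·1.8 = 13.8 m³/s.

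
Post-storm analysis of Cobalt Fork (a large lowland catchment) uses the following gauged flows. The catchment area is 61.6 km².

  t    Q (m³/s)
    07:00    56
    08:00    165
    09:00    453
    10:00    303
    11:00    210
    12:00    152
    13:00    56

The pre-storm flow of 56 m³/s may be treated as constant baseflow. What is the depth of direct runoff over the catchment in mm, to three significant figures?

Direct runoff: 0.0, 109.0, 397.0, 247.0, 154.0, 96.0, 0.0 m³/s; ΣQ_DR = 1003 m³/s.
V = ΣQ_DR · Δt = 1003 × 3600 s = 3.611 × 10^6 m³.
Over A = 61.6 km², depth = V / A = 58.6 mm.

d ≈ 58.6 mm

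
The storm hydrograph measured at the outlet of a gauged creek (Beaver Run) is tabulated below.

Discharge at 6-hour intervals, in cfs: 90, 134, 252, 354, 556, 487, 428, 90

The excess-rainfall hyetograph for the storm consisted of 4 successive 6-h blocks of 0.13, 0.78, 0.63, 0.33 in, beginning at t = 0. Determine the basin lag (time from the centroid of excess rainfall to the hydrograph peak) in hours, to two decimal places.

t_L ≈ 11.28 h

Centroid of excess rainfall: t_c = Σ P_i·t̄_i / ΣP_i = 12.7219 h (block centres at 3, 9, 15, 21 h).
Hydrograph peak occurs at t = 24 h, so basin lag t_L = 24 − 12.7219 = 11.28 h.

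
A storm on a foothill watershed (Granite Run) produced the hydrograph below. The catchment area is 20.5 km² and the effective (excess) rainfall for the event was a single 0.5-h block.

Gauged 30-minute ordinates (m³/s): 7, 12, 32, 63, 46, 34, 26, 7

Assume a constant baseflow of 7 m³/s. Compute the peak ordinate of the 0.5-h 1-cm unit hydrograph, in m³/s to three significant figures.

Direct runoff: 0.0, 5.0, 25.0, 56.0, 39.0, 27.0, 19.0, 0.0 m³/s; ΣQ_DR = 171.0 m³/s, peak = 56.0 m³/s.
Runoff depth d = ΣQ_DR·Δt / A = 171.0 × 1800 / (20.5 km²) = 15.01 mm.
The 1-cm UH is the DRH scaled by (10 mm)/d, so U_p = 56.0 × 10/15.01 = 37.3 m³/s.

U_p ≈ 37.3 m³/s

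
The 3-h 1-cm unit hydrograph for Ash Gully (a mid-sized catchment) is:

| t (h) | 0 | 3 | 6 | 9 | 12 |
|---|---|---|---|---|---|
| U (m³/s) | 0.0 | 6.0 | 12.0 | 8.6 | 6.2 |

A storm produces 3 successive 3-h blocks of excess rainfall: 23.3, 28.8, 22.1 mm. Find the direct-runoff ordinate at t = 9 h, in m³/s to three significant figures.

By discrete convolution, Q_j = Σ (P_i / 10 mm) · U_{j−i}.
At t = 9 h (j=3): Q = (23.3/10)·8.6 + (28.8/10)·12.0 + (22.1/10)·6.0 = 67.9 m³/s.

Q ≈ 67.9 m³/s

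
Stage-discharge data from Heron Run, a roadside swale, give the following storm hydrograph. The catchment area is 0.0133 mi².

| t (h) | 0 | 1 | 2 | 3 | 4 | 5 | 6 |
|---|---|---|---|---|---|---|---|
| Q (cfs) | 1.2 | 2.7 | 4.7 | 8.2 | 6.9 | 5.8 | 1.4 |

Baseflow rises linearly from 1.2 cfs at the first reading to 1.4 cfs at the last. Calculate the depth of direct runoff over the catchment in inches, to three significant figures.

d ≈ 2.54 in

Direct runoff: 0.00, 1.47, 3.43, 6.90, 5.57, 4.43, 0.00 cfs; ΣQ_DR = 21.80 cfs.
V = ΣQ_DR · Δt = 21.80 × 3600 s = 78480 ft³.
Over A = 0.0133 mi², depth = V / A = 2.54 in.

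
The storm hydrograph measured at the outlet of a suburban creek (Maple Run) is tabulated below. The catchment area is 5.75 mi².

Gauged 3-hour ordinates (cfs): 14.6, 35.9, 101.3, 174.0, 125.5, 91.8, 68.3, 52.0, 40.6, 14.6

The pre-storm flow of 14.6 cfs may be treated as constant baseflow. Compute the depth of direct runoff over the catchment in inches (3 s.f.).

Direct runoff: 0.0, 21.3, 86.7, 159.4, 110.9, 77.2, 53.7, 37.4, 26.0, 0.0 cfs; ΣQ_DR = 572.6 cfs.
V = ΣQ_DR · Δt = 572.6 × 10800 s = 6.184 × 10^6 ft³.
Over A = 5.75 mi², depth = V / A = 0.463 in.

d ≈ 0.463 in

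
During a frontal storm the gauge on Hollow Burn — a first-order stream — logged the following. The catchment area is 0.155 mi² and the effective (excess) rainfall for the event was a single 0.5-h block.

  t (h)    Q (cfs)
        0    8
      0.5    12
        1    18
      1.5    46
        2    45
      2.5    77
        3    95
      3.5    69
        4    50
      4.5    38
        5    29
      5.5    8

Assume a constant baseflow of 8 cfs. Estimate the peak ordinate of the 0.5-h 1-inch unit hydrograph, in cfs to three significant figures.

Direct runoff: 0.0, 4.0, 10.0, 38.0, 37.0, 69.0, 87.0, 61.0, 42.0, 30.0, 21.0, 0.0 cfs; ΣQ_DR = 399.0 cfs, peak = 87.0 cfs.
Runoff depth d = ΣQ_DR·Δt / A = 399.0 × 1800 / (0.155 mi²) = 1.994 in.
The 1-inch UH is the DRH scaled by (1 in)/d, so U_p = 87.0 × 1/1.994 = 43.6 cfs.

U_p ≈ 43.6 cfs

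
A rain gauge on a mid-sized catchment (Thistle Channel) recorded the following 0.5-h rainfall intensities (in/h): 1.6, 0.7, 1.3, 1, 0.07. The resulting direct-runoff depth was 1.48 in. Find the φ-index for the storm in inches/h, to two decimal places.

φ ≈ 0.41 in/h

Only the 4 blocks with intensity above φ contribute runoff: 1.6, 0.7, 1.3, 1 in/h.
Σ(I−φ)·Δt = d  ⇒  (1.6+0.7+1.3+1 − 4φ)·0.5 = 1.48
φ = (4.600 − 1.48/0.5) / 4 = 0.41 in/h.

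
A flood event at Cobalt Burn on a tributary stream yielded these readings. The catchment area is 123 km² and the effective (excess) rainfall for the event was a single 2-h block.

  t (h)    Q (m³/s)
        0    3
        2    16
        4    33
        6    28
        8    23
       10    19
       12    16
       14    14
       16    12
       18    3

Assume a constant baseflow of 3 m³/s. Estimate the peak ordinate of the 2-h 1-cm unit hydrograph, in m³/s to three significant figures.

Direct runoff: 0.0, 13.0, 30.0, 25.0, 20.0, 16.0, 13.0, 11.0, 9.0, 0.0 m³/s; ΣQ_DR = 137.0 m³/s, peak = 30.0 m³/s.
Runoff depth d = ΣQ_DR·Δt / A = 137.0 × 7200 / (123 km²) = 8.020 mm.
The 1-cm UH is the DRH scaled by (10 mm)/d, so U_p = 30.0 × 10/8.020 = 37.4 m³/s.

U_p ≈ 37.4 m³/s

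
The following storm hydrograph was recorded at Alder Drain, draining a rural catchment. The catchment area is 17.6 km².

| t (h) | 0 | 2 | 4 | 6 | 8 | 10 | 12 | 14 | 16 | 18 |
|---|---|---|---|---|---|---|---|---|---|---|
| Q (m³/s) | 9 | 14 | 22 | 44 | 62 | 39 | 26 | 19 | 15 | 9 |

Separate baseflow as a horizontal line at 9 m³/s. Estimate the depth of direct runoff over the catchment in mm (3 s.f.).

Direct runoff: 0.0, 5.0, 13.0, 35.0, 53.0, 30.0, 17.0, 10.0, 6.0, 0.0 m³/s; ΣQ_DR = 169.0 m³/s.
V = ΣQ_DR · Δt = 169.0 × 7200 s = 1.217 × 10^6 m³.
Over A = 17.6 km², depth = V / A = 69.1 mm.

d ≈ 69.1 mm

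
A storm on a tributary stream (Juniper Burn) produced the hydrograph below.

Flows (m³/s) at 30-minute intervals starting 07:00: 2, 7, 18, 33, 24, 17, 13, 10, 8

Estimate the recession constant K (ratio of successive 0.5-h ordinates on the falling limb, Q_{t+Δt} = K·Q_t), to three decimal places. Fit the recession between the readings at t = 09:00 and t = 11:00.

K ≈ 0.760

Using the recession-limb readings at t = 09:00 and t = 11:00: Q falls from 24 to 8 m³/s over 4 intervals.
K = (Q₂/Q₁)^(1/4) = (8/24)^(1/4) = 0.760.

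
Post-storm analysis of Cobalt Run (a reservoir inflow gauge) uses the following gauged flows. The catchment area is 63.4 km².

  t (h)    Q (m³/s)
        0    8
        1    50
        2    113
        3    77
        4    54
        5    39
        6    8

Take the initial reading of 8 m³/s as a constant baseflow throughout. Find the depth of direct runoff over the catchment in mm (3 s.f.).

Direct runoff: 0.0, 42.0, 105.0, 69.0, 46.0, 31.0, 0.0 m³/s; ΣQ_DR = 293.0 m³/s.
V = ΣQ_DR · Δt = 293.0 × 3600 s = 1.055 × 10^6 m³.
Over A = 63.4 km², depth = V / A = 16.6 mm.

d ≈ 16.6 mm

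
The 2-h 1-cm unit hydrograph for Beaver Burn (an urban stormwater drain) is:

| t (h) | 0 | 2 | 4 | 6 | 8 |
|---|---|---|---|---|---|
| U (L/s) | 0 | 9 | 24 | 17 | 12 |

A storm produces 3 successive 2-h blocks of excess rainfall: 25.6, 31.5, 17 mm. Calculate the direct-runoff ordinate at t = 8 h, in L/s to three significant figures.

By discrete convolution, Q_j = Σ (P_i / 10 mm) · U_{j−i}.
At t = 8 h (j=4): Q = (25.6/10)·12 + (31.5/10)·17 + (17/10)·24 = 125 L/s.

Q ≈ 125 L/s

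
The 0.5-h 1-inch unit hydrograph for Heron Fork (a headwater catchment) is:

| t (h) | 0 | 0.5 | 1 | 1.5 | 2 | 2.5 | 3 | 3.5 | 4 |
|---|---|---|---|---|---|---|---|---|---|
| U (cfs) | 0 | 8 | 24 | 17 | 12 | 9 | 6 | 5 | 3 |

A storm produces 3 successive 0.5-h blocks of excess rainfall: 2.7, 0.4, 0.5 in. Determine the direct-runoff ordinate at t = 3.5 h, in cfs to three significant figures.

By discrete convolution, Q_j = Σ (P_i / 1 in) · U_{j−i}.
At t = 3.5 h (j=7): Q = (2.7/1)·5 + (0.4/1)·6 + (0.5/1)·9 = 20.4 cfs.

Q ≈ 20.4 cfs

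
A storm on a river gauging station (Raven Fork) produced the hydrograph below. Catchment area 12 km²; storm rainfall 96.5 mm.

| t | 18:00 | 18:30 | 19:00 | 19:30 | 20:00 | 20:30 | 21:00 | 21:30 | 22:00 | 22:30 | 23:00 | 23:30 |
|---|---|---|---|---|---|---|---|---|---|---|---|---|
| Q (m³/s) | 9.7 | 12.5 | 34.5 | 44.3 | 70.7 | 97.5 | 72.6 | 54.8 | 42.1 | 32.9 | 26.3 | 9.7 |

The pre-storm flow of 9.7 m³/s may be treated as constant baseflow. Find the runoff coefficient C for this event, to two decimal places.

C ≈ 0.61

ΣQ_DR = 391.2 m³/s; V = ΣQ_DR·Δt = 7.042 × 10^5 m³.
Runoff depth d = V / A = 58.68 mm.
C = d / P = 58.68 / 96.5 = 0.61.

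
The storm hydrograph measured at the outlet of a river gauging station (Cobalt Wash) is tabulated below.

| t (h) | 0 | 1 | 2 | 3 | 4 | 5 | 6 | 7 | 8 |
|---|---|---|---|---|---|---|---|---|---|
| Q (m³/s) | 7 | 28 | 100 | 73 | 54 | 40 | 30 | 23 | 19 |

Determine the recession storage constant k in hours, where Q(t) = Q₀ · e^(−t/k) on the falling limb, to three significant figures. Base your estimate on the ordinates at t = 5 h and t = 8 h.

k ≈ 4.03 h

On the falling limb, Q drops from 40 to 19 m³/s between t = 5 h and t = 8 h (Δt = 3 h).
k = −Δt / ln(Q₂/Q₁) = −3 / ln(19/40) = 4.03 h.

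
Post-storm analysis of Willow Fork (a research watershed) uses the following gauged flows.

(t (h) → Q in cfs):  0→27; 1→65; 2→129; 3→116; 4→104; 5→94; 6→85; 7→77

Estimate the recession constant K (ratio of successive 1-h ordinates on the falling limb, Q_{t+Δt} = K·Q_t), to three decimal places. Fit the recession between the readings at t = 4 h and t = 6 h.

K ≈ 0.904

Using the recession-limb readings at t = 4 h and t = 6 h: Q falls from 104 to 85 cfs over 2 intervals.
K = (Q₂/Q₁)^(1/2) = (85/104)^(1/2) = 0.904.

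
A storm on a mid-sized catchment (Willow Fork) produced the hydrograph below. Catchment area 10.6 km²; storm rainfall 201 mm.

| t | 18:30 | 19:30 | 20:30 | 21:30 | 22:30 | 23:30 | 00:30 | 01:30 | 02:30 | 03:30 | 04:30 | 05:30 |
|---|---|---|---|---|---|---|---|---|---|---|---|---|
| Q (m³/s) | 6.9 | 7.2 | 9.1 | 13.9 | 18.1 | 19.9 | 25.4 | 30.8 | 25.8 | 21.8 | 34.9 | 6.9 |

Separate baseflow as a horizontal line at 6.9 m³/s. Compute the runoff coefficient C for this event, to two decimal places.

C ≈ 0.23

ΣQ_DR = 137.9 m³/s; V = ΣQ_DR·Δt = 4.964 × 10^5 m³.
Runoff depth d = V / A = 46.83 mm.
C = d / P = 46.83 / 201 = 0.23.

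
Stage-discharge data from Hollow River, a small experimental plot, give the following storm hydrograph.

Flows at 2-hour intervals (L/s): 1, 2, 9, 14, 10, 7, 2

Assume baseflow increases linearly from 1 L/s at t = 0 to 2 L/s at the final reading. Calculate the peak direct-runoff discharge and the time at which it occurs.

Subtracting baseflow gives direct-runoff ordinates: 0.00, 0.83, 7.67, 12.50, 8.33, 5.17, 0.00 L/s.
The maximum is 12.50 L/s, occurring at the reading for t = 6 h.

Q_p = 12.50 L/s at t = 6 h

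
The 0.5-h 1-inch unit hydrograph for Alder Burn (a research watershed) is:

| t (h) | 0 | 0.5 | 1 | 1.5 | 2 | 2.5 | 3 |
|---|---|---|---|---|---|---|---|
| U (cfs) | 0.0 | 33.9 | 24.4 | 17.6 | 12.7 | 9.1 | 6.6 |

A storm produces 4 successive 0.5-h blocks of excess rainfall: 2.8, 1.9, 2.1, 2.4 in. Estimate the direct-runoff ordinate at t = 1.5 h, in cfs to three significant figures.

By discrete convolution, Q_j = Σ (P_i / 1 in) · U_{j−i}.
At t = 1.5 h (j=3): Q = (2.8/1)·17.6 + (1.9/1)·24.4 + (2.1/1)·33.9 + (2.4/1)·0.0 = 167 cfs.

Q ≈ 167 cfs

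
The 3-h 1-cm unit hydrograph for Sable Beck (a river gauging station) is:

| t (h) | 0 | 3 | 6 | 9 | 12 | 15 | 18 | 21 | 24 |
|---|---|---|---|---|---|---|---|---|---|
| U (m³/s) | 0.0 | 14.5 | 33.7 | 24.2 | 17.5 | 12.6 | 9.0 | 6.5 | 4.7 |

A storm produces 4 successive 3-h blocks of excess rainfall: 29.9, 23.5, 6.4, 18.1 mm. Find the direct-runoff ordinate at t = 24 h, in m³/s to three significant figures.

Q ≈ 57.9 m³/s

By discrete convolution, Q_j = Σ (P_i / 10 mm) · U_{j−i}.
At t = 24 h (j=8): Q = (29.9/10)·4.7 + (23.5/10)·6.5 + (6.4/10)·9.0 + (18.1/10)·12.6 = 57.9 m³/s.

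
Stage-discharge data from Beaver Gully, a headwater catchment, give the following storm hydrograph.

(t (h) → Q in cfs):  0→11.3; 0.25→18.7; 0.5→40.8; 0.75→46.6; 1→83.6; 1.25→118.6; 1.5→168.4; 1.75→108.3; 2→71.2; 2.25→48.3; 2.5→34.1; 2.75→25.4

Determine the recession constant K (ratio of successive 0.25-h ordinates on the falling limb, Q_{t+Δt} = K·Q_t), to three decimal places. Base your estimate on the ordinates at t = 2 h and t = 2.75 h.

Using the recession-limb readings at t = 2 h and t = 2.75 h: Q falls from 71.2 to 25.4 cfs over 3 intervals.
K = (Q₂/Q₁)^(1/3) = (25.4/71.2)^(1/3) = 0.709.

K ≈ 0.709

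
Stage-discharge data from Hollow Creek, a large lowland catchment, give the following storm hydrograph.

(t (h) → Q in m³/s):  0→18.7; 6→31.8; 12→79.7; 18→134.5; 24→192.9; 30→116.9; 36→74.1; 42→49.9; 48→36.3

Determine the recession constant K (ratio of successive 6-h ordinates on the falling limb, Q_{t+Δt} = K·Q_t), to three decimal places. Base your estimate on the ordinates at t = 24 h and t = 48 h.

K ≈ 0.659

Using the recession-limb readings at t = 24 h and t = 48 h: Q falls from 192.9 to 36.3 m³/s over 4 intervals.
K = (Q₂/Q₁)^(1/4) = (36.3/192.9)^(1/4) = 0.659.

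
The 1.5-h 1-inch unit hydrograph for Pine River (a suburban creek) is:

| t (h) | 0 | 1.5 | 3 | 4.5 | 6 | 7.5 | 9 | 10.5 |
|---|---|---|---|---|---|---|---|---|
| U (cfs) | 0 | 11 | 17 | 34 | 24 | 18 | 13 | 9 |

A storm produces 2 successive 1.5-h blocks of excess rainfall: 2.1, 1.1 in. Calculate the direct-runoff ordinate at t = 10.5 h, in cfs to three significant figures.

By discrete convolution, Q_j = Σ (P_i / 1 in) · U_{j−i}.
At t = 10.5 h (j=7): Q = (2.1/1)·9 + (1.1/1)·13 = 33.2 cfs.

Q ≈ 33.2 cfs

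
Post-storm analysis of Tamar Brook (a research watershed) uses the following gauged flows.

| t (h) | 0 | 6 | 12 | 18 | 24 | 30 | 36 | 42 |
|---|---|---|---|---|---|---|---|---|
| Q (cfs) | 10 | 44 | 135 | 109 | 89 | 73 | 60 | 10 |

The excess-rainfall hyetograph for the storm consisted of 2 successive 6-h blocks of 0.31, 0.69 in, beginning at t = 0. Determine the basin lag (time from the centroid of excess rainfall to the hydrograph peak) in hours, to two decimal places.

Centroid of excess rainfall: t_c = Σ P_i·t̄_i / ΣP_i = 7.1400 h (block centres at 3, 9 h).
Hydrograph peak occurs at t = 12 h, so basin lag t_L = 12 − 7.1400 = 4.86 h.

t_L ≈ 4.86 h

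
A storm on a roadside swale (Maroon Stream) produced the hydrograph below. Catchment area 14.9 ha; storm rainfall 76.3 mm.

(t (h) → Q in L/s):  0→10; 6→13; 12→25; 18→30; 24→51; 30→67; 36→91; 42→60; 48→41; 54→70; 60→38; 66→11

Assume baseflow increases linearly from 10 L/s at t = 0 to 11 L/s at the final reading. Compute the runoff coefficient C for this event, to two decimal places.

C ≈ 0.72

ΣQ_DR = 381.0 L/s; V = ΣQ_DR·Δt = 8.230 × 10^6 L.
Runoff depth d = V / A = 55.23 mm.
C = d / P = 55.23 / 76.3 = 0.72.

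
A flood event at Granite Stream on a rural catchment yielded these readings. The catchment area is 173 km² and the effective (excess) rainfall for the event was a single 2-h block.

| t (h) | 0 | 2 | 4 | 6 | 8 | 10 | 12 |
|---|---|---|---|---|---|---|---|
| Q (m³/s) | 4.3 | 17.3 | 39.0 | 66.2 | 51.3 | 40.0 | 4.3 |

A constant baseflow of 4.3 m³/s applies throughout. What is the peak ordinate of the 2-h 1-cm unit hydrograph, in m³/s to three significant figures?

Direct runoff: 0.0, 13.0, 34.7, 61.9, 47.0, 35.7, 0.0 m³/s; ΣQ_DR = 192.3 m³/s, peak = 61.9 m³/s.
Runoff depth d = ΣQ_DR·Δt / A = 192.3 × 7200 / (173 km²) = 8.003 mm.
The 1-cm UH is the DRH scaled by (10 mm)/d, so U_p = 61.9 × 10/8.003 = 77.3 m³/s.

U_p ≈ 77.3 m³/s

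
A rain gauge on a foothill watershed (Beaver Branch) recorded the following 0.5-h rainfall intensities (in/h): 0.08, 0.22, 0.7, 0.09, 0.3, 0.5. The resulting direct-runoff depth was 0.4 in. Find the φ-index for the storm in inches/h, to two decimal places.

φ ≈ 0.23 in/h

Only the 3 blocks with intensity above φ contribute runoff: 0.7, 0.3, 0.5 in/h.
Σ(I−φ)·Δt = d  ⇒  (0.7+0.3+0.5 − 3φ)·0.5 = 0.4
φ = (1.500 − 0.4/0.5) / 3 = 0.23 in/h.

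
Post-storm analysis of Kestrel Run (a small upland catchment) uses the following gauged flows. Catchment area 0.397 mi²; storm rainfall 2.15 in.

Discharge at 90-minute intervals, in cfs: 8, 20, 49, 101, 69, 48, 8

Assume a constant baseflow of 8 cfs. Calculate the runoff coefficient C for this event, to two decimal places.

C ≈ 0.67

ΣQ_DR = 247.0 cfs; V = ΣQ_DR·Δt = 1.334 × 10^6 ft³.
Runoff depth d = V / A = 1.446 in.
C = d / P = 1.446 / 2.15 = 0.67.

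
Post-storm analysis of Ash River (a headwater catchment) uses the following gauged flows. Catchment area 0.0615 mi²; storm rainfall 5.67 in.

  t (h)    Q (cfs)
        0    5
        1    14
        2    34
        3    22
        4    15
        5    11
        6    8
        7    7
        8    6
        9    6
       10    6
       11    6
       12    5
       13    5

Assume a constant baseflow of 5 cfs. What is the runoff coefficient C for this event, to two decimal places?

C ≈ 0.36

ΣQ_DR = 80.00 cfs; V = ΣQ_DR·Δt = 2.880 × 10^5 ft³.
Runoff depth d = V / A = 2.016 in.
C = d / P = 2.016 / 5.67 = 0.36.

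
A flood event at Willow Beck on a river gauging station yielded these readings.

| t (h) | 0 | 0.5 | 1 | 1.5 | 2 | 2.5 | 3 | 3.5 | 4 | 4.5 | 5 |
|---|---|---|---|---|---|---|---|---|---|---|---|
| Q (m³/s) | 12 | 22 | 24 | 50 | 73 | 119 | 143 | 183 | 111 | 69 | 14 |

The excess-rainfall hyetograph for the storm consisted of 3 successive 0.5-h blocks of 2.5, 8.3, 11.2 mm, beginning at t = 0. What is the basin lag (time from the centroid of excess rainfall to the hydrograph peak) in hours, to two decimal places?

Centroid of excess rainfall: t_c = Σ P_i·t̄_i / ΣP_i = 0.9477 h (block centres at 0.25, 0.75, 1.25 h).
Hydrograph peak occurs at t = 3.5 h, so basin lag t_L = 3.5 − 0.9477 = 2.55 h.

t_L ≈ 2.55 h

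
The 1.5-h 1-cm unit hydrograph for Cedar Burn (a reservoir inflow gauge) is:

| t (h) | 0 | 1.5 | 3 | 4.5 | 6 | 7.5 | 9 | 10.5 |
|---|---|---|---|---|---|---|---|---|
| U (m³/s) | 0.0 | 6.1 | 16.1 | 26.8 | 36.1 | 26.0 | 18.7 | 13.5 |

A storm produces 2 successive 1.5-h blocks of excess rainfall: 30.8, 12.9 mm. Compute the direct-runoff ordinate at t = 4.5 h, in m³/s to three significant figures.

Q ≈ 103 m³/s

By discrete convolution, Q_j = Σ (P_i / 10 mm) · U_{j−i}.
At t = 4.5 h (j=3): Q = (30.8/10)·26.8 + (12.9/10)·16.1 = 103 m³/s.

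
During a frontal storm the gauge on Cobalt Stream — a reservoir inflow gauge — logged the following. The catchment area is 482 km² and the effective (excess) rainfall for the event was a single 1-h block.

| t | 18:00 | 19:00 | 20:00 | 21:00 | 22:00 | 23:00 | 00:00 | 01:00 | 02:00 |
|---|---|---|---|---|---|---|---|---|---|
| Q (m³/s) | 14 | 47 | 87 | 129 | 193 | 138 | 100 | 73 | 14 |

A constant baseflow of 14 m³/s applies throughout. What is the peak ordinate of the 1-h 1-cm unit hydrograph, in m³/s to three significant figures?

U_p ≈ 358 m³/s

Direct runoff: 0.0, 33.0, 73.0, 115.0, 179.0, 124.0, 86.0, 59.0, 0.0 m³/s; ΣQ_DR = 669.0 m³/s, peak = 179.0 m³/s.
Runoff depth d = ΣQ_DR·Δt / A = 669.0 × 3600 / (482 km²) = 4.997 mm.
The 1-cm UH is the DRH scaled by (10 mm)/d, so U_p = 179.0 × 10/4.997 = 358 m³/s.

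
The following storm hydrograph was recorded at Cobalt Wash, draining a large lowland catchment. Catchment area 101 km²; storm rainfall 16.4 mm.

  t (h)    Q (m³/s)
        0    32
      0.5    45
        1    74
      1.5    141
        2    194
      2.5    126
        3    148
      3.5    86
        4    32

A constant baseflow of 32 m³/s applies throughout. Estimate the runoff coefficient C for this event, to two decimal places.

ΣQ_DR = 590.0 m³/s; V = ΣQ_DR·Δt = 1.062 × 10^6 m³.
Runoff depth d = V / A = 10.51 mm.
C = d / P = 10.51 / 16.4 = 0.64.

C ≈ 0.64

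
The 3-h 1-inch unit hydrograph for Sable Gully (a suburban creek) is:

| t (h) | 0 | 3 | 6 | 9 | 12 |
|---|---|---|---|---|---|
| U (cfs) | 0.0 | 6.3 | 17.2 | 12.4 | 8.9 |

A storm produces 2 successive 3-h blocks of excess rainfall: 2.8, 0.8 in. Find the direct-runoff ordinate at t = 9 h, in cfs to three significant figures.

By discrete convolution, Q_j = Σ (P_i / 1 in) · U_{j−i}.
At t = 9 h (j=3): Q = (2.8/1)·12.4 + (0.8/1)·17.2 = 48.5 cfs.

Q ≈ 48.5 cfs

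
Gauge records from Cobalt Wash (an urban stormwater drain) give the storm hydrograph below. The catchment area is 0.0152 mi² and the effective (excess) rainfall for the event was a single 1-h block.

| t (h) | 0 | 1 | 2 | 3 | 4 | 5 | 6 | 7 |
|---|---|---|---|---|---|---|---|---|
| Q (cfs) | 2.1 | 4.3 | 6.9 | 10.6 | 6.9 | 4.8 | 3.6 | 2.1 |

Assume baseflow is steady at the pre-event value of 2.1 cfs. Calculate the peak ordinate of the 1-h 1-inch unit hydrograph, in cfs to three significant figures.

Direct runoff: 0.0, 2.2, 4.8, 8.5, 4.8, 2.7, 1.5, 0.0 cfs; ΣQ_DR = 24.50 cfs, peak = 8.5 cfs.
Runoff depth d = ΣQ_DR·Δt / A = 24.50 × 3600 / (0.0152 mi²) = 2.498 in.
The 1-inch UH is the DRH scaled by (1 in)/d, so U_p = 8.5 × 1/2.498 = 3.40 cfs.

U_p ≈ 3.40 cfs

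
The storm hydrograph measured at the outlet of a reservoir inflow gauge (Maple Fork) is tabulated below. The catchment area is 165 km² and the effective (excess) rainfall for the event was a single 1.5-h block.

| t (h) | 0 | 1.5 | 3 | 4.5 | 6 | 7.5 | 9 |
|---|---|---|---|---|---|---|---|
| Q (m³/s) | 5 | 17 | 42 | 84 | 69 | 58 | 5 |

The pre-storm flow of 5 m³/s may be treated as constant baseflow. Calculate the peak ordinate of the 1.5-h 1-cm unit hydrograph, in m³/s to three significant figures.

U_p ≈ 98.5 m³/s

Direct runoff: 0.0, 12.0, 37.0, 79.0, 64.0, 53.0, 0.0 m³/s; ΣQ_DR = 245.0 m³/s, peak = 79.0 m³/s.
Runoff depth d = ΣQ_DR·Δt / A = 245.0 × 5400 / (165 km²) = 8.018 mm.
The 1-cm UH is the DRH scaled by (10 mm)/d, so U_p = 79.0 × 10/8.018 = 98.5 m³/s.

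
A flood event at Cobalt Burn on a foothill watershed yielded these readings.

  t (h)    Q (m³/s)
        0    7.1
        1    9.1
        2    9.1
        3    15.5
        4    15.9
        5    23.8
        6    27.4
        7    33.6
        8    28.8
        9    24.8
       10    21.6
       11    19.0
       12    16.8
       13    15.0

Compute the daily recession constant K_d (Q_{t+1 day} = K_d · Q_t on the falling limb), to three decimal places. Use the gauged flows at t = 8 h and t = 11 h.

Between t = 8 h and t = 11 h the flow falls from 28.8 to 19.0 m³/s over 3×1 h = 3 h.
Per-interval ratio K = (19.0/28.8)^(1/3) = 0.8705; K_d = K^(24/1) = 0.036.

K_d ≈ 0.036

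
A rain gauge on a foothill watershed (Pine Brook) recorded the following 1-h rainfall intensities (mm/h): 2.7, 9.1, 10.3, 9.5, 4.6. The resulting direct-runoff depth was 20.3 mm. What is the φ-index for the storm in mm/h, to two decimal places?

φ ≈ 3.30 mm/h

Only the 4 blocks with intensity above φ contribute runoff: 9.1, 10.3, 9.5, 4.6 mm/h.
Σ(I−φ)·Δt = d  ⇒  (9.1+10.3+9.5+4.6 − 4φ)·1 = 20.3
φ = (33.50 − 20.3/1) / 4 = 3.30 mm/h.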